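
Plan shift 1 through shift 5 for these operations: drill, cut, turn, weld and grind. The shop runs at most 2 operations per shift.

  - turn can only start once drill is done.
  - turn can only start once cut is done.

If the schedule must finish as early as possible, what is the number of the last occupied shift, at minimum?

The precedence chain requires at least 2 distinct shifts.
With at most 2 per shift and 5 operations, at least 3 shifts are needed.
3 works (last occupied shift: shift 3): for example turn -> shift 2; cut -> shift 1; grind -> shift 3; drill -> shift 1; weld -> shift 2.

3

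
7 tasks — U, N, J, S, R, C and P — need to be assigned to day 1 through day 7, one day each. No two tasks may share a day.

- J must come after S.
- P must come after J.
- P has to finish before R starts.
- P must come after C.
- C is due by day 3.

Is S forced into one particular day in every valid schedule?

S can be day 1 (e.g. P -> day 4; R -> day 5; N -> day 7; C -> day 2; U -> day 6; J -> day 3; S -> day 1) or day 2 (e.g. R in day 5, P in day 4, U in day 6, J in day 3, C in day 1, N in day 7, S in day 2).

No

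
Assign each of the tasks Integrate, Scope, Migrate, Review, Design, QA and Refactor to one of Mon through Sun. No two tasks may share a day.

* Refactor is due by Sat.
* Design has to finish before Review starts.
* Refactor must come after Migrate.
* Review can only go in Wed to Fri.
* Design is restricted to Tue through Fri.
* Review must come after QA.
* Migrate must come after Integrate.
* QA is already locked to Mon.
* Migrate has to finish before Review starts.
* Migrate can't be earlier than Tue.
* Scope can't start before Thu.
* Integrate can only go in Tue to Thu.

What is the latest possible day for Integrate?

Wed

Integrate is available from Tue; Integrate's own window allows nothing later than Thu; downstream work caps Integrate at Wed.
Integrate at Wed is achievable: Review in Fri, Refactor in Sat, Scope in Sun, QA in Mon, Design in Tue, Migrate in Thu, Integrate in Wed.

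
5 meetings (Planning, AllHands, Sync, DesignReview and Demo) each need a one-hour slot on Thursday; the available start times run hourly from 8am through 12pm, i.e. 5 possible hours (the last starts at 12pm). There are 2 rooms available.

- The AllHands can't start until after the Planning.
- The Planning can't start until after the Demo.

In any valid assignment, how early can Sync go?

8am

Sync at 8am is achievable: AllHands in 10am; Demo in 8am; Sync in 8am; Planning in 9am; DesignReview in 9am.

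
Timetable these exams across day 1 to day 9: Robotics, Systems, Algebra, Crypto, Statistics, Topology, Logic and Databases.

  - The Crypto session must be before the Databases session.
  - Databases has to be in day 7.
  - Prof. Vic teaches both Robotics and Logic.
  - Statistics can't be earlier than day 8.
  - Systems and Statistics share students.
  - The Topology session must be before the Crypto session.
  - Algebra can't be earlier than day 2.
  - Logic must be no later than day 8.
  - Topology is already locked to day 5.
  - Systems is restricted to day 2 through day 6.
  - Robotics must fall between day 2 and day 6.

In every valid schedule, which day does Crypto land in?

Topology is fixed at day 5 and must come before Crypto, so Crypto is at least day 6.
Databases is fixed at day 7 and must come after Crypto, so Crypto is at most day 6.
So Crypto must be day 6.

day 6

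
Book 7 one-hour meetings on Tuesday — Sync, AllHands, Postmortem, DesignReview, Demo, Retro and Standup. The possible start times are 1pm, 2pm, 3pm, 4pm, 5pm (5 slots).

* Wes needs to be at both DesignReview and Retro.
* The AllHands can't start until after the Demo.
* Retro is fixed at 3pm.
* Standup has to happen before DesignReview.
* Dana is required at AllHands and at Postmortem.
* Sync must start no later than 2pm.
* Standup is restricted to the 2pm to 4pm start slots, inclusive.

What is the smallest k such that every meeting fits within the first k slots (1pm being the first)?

The precedence chain requires at least 2 distinct slots.
Retro can't be placed before 3pm — that is slot 3 counting from 1pm — so the schedule must run through at least 3 slots.
Could 3 slots be enough, i.e. nothing placed later than 3pm? No: Retro's window within 3 slots is {3pm}; Standup's window within 3 slots is {2pm, 3pm}; DesignReview must come after Standup (at 2pm or later) → {3pm}; Retro can't share with DesignReview (3pm) → nothing is left.
So 3 slots is not enough.
4 works (last occupied slot: 4pm): for example Standup -> 2pm, AllHands -> 2pm, Sync -> 1pm, Postmortem -> 1pm, DesignReview -> 4pm, Retro -> 3pm, Demo -> 1pm.

4 slots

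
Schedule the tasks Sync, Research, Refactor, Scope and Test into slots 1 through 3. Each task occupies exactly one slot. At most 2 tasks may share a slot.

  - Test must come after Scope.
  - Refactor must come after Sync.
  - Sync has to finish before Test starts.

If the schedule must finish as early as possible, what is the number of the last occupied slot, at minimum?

The precedence chain requires at least 2 distinct slots.
With at most 2 per slot and 5 tasks, at least 3 slots are needed.
3 works (last occupied slot: 3): for example Test -> 2; Refactor -> 2; Sync -> 1; Research -> 3; Scope -> 1.

slot 3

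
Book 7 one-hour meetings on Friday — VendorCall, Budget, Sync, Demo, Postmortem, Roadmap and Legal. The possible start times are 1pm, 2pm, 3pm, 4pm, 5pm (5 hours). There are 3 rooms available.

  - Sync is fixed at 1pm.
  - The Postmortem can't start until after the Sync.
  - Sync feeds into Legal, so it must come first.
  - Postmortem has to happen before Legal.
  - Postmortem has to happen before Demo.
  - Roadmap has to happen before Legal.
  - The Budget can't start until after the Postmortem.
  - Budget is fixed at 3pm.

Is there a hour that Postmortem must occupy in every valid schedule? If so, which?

2pm

Sync is fixed at 1pm and must come before Postmortem, so Postmortem is at least 2pm.
Budget is fixed at 3pm and must come after Postmortem, so Postmortem is at most 2pm.
So Postmortem must be 2pm.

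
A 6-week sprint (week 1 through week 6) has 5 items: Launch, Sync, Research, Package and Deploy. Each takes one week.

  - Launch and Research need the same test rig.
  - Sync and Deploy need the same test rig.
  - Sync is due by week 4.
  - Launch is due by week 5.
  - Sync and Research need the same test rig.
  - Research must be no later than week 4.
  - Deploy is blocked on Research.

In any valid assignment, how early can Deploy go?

Precedence pushes Deploy to at least week 2.
Deploy at week 2 is achievable: Package in week 1, Deploy in week 2, Launch in week 2, Research in week 1, Sync in week 3.

week 2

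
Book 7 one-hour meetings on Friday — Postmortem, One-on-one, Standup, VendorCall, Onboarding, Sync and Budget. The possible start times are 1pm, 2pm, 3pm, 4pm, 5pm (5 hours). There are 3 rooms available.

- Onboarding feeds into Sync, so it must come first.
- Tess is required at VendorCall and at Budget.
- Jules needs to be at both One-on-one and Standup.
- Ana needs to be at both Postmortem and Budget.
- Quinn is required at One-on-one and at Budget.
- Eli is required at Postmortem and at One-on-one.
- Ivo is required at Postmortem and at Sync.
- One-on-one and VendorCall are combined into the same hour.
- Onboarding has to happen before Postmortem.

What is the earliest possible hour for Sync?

2pm

Precedence pushes Sync to at least 2pm.
Sync at 2pm is achievable: VendorCall in 1pm, Onboarding in 1pm, Postmortem in 3pm, One-on-one in 1pm, Standup in 2pm, Budget in 2pm, Sync in 2pm.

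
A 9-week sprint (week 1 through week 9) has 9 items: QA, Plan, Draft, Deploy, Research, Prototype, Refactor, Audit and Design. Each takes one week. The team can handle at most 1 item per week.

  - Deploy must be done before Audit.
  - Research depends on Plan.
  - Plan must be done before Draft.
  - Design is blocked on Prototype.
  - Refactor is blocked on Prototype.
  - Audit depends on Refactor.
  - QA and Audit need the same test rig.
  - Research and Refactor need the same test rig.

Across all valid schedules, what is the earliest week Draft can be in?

Precedence pushes Draft to at least week 2.
Draft at week 2 is achievable: Prototype in week 3; Plan in week 1; Deploy in week 5; Draft in week 2; Research in week 7; Audit in week 6; QA in week 9; Refactor in week 4; Design in week 8.

week 2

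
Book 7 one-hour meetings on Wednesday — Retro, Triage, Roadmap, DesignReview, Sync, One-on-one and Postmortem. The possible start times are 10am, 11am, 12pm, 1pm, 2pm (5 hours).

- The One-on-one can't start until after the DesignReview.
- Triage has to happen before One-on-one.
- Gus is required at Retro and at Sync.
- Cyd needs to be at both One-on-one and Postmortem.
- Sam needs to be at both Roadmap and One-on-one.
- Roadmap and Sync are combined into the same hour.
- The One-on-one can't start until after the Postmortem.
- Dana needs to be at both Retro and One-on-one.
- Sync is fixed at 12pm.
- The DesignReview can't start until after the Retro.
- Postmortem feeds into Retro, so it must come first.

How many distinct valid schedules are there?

Splitting on Triage: it can be 10am (3), 11am (3), 12pm (3), 1pm (2). Listing each branch's schedules as (Retro, Roadmap, DesignReview, Sync, One-on-one, Postmortem):
Triage=10am: (11am,12pm,12pm,12pm,1pm,10am) (11am,12pm,12pm,12pm,2pm,10am) (11am,12pm,1pm,12pm,2pm,10am) — 3.
Triage=11am: (11am,12pm,12pm,12pm,1pm,10am) (11am,12pm,12pm,12pm,2pm,10am) (11am,12pm,1pm,12pm,2pm,10am) — 3.
Triage=12pm: (11am,12pm,12pm,12pm,1pm,10am) (11am,12pm,12pm,12pm,2pm,10am) (11am,12pm,1pm,12pm,2pm,10am) — 3.
Triage=1pm: (11am,12pm,12pm,12pm,2pm,10am) (11am,12pm,1pm,12pm,2pm,10am) — 2.
Summing: 3 + 3 + 3 + 2 = 11.

11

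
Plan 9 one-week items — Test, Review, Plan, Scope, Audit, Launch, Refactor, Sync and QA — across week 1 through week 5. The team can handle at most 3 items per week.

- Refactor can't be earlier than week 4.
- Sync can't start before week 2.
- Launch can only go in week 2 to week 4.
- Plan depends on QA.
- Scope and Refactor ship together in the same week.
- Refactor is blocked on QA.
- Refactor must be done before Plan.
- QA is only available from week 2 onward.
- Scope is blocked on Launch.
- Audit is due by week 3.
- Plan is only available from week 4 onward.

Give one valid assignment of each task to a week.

Plan in week 5; Sync in week 2; QA in week 2; Review in week 1; Scope in week 4; Launch in week 2; Audit in week 1; Test in week 1; Refactor in week 4

Checking: Refactor(week 4) before Plan(week 5); QA(week 2) before Plan(week 5); QA(week 2) before Refactor(week 4); Launch(week 2) before Scope(week 4); Scope = Refactor = week 4; QA=week 2 in [week 2,week 5]; Plan=week 5 in [week 4,week 5]; Refactor=week 4 in [week 4,week 5]; Audit=week 1 in [week 1,week 3]; Launch=week 2 in [week 2,week 4]; Sync=week 2 in [week 2,week 5]; max 3 per week (cap 3).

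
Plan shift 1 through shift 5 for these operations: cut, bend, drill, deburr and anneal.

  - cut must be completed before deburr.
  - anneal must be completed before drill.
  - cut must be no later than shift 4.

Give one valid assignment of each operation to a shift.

cut in shift 1; drill in shift 2; anneal in shift 1; deburr in shift 2; bend in shift 1

Checking: cut(shift 1) before deburr(shift 2); anneal(shift 1) before drill(shift 2); cut=shift 1 in [shift 1,shift 4].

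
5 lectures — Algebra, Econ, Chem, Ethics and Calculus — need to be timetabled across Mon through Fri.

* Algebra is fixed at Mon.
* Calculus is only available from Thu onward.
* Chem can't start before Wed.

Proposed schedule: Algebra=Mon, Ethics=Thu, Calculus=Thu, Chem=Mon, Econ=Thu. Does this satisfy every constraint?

Chem can't start before Wed — violated.
Calculus is only available from Thu onward — holds.
Algebra is fixed at Mon — holds.

Invalid. Chem can't start before Wed.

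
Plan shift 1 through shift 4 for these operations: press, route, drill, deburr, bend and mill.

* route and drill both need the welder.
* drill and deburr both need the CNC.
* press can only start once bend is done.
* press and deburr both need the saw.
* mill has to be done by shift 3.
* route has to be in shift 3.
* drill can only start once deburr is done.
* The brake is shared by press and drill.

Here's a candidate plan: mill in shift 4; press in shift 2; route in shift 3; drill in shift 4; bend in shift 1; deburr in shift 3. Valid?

The brake is shared by press and drill — holds.
drill and deburr both need the CNC — holds.
press and deburr both need the saw — holds.
mill has to be done by shift 3 — violated.
press can only start once bend is done — holds.
drill can only start once deburr is done — holds.
route and drill both need the welder — holds.
route has to be in shift 3 — holds.

Invalid. mill has to be done by shift 3.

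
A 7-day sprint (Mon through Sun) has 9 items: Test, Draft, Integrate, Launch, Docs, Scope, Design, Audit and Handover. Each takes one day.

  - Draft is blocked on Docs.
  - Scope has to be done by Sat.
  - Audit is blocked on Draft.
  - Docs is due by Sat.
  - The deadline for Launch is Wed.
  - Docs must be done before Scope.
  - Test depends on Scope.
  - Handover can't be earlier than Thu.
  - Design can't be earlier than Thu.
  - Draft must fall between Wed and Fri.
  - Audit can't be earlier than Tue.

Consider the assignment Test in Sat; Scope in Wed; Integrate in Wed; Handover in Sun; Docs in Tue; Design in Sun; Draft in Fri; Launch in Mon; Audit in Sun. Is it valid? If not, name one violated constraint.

Audit is blocked on Draft — holds.
The deadline for Launch is Wed — holds.
Docs is due by Sat — holds.
Draft must fall between Wed and Fri — holds.
Audit can't be earlier than Tue — holds.
Scope has to be done by Sat — holds.
Handover can't be earlier than Thu — holds.
Draft is blocked on Docs — holds.
Design can't be earlier than Thu — holds.
Docs must be done before Scope — holds.
Test depends on Scope — holds.

Yes, all constraints hold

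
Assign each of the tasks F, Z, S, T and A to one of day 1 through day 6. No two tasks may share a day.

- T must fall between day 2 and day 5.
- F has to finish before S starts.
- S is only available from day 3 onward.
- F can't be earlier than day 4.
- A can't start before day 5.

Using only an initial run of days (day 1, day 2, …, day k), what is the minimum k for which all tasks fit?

The precedence chain requires at least 2 distinct days.
With at most 1 per day and 5 tasks, at least 5 days are needed.
A can't be placed before day 5, so the schedule must run through at least day 5.
Could 5 days be enough, i.e. nothing placed later than day 5? No: F's window within 5 days is {day 4, day 5}; S's window within 5 days is {day 3, day 4, day 5}; A's window within 5 days is {day 5}; S must come after F (at day 4 or later) → {day 5}; that puts S and A all in day 5 — more than 1 per day.
So 5 days is not enough.
6 works (last occupied day: day 6): for example T -> day 2, A -> day 5, F -> day 4, S -> day 6, Z -> day 1.

6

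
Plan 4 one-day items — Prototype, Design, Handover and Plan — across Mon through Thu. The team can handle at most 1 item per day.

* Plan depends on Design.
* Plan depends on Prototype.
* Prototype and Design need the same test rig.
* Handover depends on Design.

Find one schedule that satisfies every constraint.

Design in Mon, Handover in Thu, Plan in Wed, Prototype in Tue

Checking: Prototype(Tue) before Plan(Wed); Design(Mon) before Handover(Thu); Design(Mon) before Plan(Wed); Prototype(Tue) != Design(Mon); max 1 per day (cap 1).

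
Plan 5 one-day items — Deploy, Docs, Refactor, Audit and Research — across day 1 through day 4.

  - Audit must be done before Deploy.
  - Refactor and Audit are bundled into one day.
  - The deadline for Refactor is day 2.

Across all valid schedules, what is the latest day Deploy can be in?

day 4

Precedence pushes Deploy to at least day 2.
Deploy at day 4 is achievable: Deploy -> day 4; Docs -> day 1; Audit -> day 1; Research -> day 1; Refactor -> day 1.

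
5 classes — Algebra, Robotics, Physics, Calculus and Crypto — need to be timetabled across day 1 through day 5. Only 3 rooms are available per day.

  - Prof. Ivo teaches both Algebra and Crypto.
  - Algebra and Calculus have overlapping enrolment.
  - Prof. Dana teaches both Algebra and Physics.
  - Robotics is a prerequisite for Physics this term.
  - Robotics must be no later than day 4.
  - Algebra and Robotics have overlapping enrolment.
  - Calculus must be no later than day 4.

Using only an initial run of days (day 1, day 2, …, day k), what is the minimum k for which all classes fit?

The precedence chain requires at least 2 distinct days.
With at most 3 per day and 5 classes, at least 2 days are needed.
Could 2 days be enough, i.e. nothing placed later than day 2? No: Robotics's window within 2 days is {day 1, day 2}; Physics must come after Robotics (at day 1 or later) → {day 2}; Robotics must come before Physics (at day 2 or earlier) → {day 1}; Algebra can't share with Robotics (day 1) → {day 2}; Physics can't share with Algebra (day 2) → nothing is left.
So 2 days is not enough.
3 works (last occupied day: day 3): for example Calculus in day 1; Algebra in day 3; Crypto in day 1; Robotics in day 1; Physics in day 2.

3 days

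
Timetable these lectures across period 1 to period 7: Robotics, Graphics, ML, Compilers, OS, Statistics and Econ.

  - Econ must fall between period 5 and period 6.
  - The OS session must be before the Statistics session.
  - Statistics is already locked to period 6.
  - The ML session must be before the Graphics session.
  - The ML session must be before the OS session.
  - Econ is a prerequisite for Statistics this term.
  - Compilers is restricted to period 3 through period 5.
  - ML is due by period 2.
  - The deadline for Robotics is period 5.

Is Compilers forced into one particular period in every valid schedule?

No

Compilers can be period 3 (e.g. OS=period 2, Robotics=period 1, Graphics=period 2, ML=period 1, Econ=period 5, Statistics=period 6, Compilers=period 3) or period 4 (e.g. Graphics in period 2, OS in period 2, Compilers in period 4, Robotics in period 1, ML in period 1, Statistics in period 6, Econ in period 5).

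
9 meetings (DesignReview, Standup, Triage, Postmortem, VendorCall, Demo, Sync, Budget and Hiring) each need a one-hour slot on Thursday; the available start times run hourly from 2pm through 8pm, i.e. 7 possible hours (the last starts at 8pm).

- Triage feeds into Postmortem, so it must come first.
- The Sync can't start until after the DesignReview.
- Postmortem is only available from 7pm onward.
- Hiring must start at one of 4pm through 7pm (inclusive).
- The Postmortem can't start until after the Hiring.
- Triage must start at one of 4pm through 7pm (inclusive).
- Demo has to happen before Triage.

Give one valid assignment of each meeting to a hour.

Hiring in 4pm; Demo in 2pm; Standup in 2pm; Triage in 4pm; Sync in 3pm; VendorCall in 2pm; Budget in 2pm; Postmortem in 7pm; DesignReview in 2pm

Checking: Demo(2pm) before Triage(4pm); Triage(4pm) before Postmortem(7pm); DesignReview(2pm) before Sync(3pm); Hiring(4pm) before Postmortem(7pm); Postmortem=7pm in [7pm,8pm]; Hiring=4pm in [4pm,7pm]; Triage=4pm in [4pm,7pm].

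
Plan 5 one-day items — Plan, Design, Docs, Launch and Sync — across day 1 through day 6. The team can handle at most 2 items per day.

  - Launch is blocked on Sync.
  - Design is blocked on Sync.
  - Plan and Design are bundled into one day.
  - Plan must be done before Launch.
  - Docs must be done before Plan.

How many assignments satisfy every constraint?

Splitting on Plan: it can be day 2 (4), day 3 (12), day 4 (18), day 5 (16). Listing each branch's schedules as (Design, Docs, Launch, Sync) by day number:
Plan=day 2: (2,1,3,1) (2,1,4,1) (2,1,5,1) (2,1,6,1) — 4.
Plan=day 3: (3,1,4,1) (3,1,4,2) (3,1,5,1) (3,1,5,2) (3,1,6,1) (3,1,6,2) (3,2,4,1) (3,2,4,2) (3,2,5,1) (3,2,5,2) (3,2,6,1) (3,2,6,2) — 12.
Plan=day 4: (4,1,5,1) (4,1,5,2) (4,1,5,3) (4,1,6,1) (4,1,6,2) (4,1,6,3) (4,2,5,1) (4,2,5,2) (4,2,5,3) (4,2,6,1) (4,2,6,2) (4,2,6,3) (4,3,5,1) (4,3,5,2) (4,3,5,3) (4,3,6,1) (4,3,6,2) (4,3,6,3) — 18.
Plan=day 5: (5,1,6,1) (5,1,6,2) (5,1,6,3) (5,1,6,4) (5,2,6,1) (5,2,6,2) (5,2,6,3) (5,2,6,4) (5,3,6,1) (5,3,6,2) (5,3,6,3) (5,3,6,4) (5,4,6,1) (5,4,6,2) (5,4,6,3) (5,4,6,4) — 16.
Summing: 4 + 12 + 18 + 16 = 50.

50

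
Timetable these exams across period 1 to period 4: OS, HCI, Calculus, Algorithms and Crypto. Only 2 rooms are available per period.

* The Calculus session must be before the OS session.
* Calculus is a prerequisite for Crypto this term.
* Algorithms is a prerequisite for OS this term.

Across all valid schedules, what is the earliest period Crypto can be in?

Precedence pushes Crypto to at least period 2.
Crypto at period 2 is achievable: Calculus=period 1; OS=period 2; HCI=period 3; Crypto=period 2; Algorithms=period 1.

period 2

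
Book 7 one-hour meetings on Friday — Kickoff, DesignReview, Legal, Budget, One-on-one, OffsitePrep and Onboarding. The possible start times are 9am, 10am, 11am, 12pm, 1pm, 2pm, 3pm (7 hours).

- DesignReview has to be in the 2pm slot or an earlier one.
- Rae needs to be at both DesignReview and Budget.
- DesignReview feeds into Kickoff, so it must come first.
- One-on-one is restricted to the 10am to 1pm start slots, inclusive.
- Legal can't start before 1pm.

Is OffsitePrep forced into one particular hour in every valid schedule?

No

OffsitePrep can be 9am (e.g. Legal in 1pm, Budget in 10am, DesignReview in 9am, One-on-one in 10am, Onboarding in 9am, Kickoff in 10am, OffsitePrep in 9am) or 10am (e.g. Legal=1pm; DesignReview=9am; Budget=10am; OffsitePrep=10am; Onboarding=9am; One-on-one=10am; Kickoff=10am).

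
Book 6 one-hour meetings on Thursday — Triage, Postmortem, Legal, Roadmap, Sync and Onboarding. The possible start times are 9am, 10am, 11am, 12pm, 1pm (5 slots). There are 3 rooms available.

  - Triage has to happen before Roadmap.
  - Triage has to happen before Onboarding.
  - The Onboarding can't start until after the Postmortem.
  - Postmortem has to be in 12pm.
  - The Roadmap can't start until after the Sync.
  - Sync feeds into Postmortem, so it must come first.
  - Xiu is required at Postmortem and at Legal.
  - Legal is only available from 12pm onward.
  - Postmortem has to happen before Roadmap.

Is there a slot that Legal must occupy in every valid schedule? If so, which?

Legal's window is 12pm–1pm.
Postmortem is fixed at 12pm, and Legal can't share a slot with Postmortem.
So Legal must be 1pm.

1pm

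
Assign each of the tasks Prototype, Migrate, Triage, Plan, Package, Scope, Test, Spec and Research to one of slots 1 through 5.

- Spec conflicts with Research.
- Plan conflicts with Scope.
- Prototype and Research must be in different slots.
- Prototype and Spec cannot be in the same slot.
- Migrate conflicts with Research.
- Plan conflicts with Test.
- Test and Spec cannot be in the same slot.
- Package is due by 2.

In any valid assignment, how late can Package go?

Package's own window allows nothing later than 2.
Package at 2 is achievable: Spec in 3; Test in 2; Research in 2; Plan in 1; Package in 2; Prototype in 1; Scope in 2; Migrate in 1; Triage in 1.

2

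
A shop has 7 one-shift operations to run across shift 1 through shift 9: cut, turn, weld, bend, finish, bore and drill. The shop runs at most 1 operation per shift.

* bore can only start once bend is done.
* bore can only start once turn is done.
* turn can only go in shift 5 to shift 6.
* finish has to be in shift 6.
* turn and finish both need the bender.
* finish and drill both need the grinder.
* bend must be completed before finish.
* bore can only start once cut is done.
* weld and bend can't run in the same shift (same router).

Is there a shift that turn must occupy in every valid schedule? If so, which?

shift 5

turn's window is shift 5–shift 6.
finish is fixed at shift 6, and turn can't share a shift with finish.
So turn must be shift 5.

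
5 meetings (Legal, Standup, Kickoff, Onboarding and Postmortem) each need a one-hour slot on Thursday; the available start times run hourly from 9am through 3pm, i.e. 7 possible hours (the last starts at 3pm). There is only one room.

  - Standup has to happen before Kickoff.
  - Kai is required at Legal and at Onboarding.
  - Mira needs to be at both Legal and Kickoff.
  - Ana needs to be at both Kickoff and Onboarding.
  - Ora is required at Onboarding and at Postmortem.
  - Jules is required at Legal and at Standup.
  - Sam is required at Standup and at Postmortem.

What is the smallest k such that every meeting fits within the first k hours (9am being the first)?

The precedence chain requires at least 2 distinct hours.
With at most 1 per hour and 5 meetings, at least 5 hours are needed.
5 works (last occupied hour: 1pm): for example Standup -> 9am, Onboarding -> 12pm, Legal -> 11am, Kickoff -> 10am, Postmortem -> 1pm.

5 hours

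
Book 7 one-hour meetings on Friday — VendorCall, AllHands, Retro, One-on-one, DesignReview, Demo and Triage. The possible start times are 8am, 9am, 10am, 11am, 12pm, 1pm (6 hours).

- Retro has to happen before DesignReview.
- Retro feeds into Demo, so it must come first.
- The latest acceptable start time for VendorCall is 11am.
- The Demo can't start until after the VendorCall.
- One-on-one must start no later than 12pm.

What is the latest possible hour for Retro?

Downstream work caps Retro at 12pm.
Retro at 12pm is achievable: Demo -> 1pm; DesignReview -> 1pm; AllHands -> 8am; VendorCall -> 8am; Retro -> 12pm; Triage -> 8am; One-on-one -> 8am.

12pm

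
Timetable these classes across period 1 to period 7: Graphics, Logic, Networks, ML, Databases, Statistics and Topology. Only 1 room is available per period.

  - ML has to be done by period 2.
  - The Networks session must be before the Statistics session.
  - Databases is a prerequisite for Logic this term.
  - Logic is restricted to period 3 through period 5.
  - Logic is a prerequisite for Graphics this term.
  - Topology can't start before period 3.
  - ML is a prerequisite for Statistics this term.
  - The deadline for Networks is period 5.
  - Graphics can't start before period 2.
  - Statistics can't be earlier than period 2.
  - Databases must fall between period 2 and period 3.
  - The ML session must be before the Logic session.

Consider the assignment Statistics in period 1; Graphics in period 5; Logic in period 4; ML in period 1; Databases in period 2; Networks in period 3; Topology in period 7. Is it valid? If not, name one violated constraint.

No. Statistics can't be earlier than period 2 is not satisfied.

Statistics can't be earlier than period 2 — violated.
Topology can't start before period 3 — holds.
The ML session must be before the Logic session — holds.
Logic is a prerequisite for Graphics this term — holds.
Graphics can't start before period 2 — holds.
Only 1 room is available per period — violated.
Databases must fall between period 2 and period 3 — holds.
The deadline for Networks is period 5 — holds.
ML has to be done by period 2 — holds.
Databases is a prerequisite for Logic this term — holds.
ML is a prerequisite for Statistics this term — violated.
Logic is restricted to period 3 through period 5 — holds.
The Networks session must be before the Statistics session — violated.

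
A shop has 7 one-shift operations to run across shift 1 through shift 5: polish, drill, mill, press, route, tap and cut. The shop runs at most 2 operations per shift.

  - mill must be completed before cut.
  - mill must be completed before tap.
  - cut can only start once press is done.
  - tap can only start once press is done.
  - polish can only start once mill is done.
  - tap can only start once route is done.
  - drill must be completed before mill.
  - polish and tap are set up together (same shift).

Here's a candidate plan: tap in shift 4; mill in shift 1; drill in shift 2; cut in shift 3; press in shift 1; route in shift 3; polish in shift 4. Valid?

No. drill must be completed before mill is not satisfied.

The shop runs at most 2 operations per shift — holds.
polish can only start once mill is done — holds.
drill must be completed before mill — violated.
mill must be completed before tap — holds.
polish and tap are set up together (same shift) — holds.
tap can only start once route is done — holds.
mill must be completed before cut — holds.
tap can only start once press is done — holds.
cut can only start once press is done — holds.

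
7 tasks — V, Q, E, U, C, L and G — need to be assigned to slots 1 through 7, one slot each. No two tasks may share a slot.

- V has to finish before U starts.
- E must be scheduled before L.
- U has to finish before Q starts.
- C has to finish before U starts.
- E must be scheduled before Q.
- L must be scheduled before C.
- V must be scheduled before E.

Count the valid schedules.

7

Splitting on V: it can be 1 (6), 2 (1). Listing each branch's schedules as (Q, E, U, C, L, G):
V=1: (6,2,5,4,3,7) (7,2,5,4,3,6) (7,2,6,4,3,5) (7,2,6,5,3,4) (7,2,6,5,4,3) (7,3,6,5,4,2) — 6.
V=2: (7,3,6,5,4,1) — 1.
Summing: 6 + 1 = 7.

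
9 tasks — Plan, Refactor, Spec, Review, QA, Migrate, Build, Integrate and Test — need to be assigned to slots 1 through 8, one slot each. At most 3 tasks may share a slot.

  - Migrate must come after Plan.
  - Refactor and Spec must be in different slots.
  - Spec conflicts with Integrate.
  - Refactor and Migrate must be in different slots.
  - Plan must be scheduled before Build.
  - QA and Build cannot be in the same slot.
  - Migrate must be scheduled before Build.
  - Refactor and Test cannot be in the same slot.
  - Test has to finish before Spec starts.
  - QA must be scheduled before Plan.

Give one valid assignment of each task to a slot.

Migrate=3, Integrate=3, Build=4, QA=1, Plan=2, Spec=2, Refactor=4, Test=1, Review=1

Checking: Plan(2) before Migrate(3); Plan(2) before Build(4); Test(1) before Spec(2); Migrate(3) before Build(4); QA(1) before Plan(2); Refactor(4) != Migrate(3); Refactor(4) != Spec(2); Spec(2) != Integrate(3); QA(1) != Build(4); Refactor(4) != Test(1); max 3 per slot (cap 3).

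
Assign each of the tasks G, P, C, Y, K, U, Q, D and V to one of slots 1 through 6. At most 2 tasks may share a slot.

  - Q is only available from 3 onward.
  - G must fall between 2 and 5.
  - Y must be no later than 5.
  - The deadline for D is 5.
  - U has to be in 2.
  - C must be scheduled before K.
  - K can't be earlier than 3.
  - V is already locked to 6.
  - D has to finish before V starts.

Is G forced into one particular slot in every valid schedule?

G can be 2 (e.g. G in 2, U in 2, V in 6, Y in 4, Q in 3, K in 3, P in 4, D in 1, C in 1) or 3 (e.g. C -> 2, Y -> 1, G -> 3, V -> 6, Q -> 4, D -> 1, U -> 2, P -> 4, K -> 3).

No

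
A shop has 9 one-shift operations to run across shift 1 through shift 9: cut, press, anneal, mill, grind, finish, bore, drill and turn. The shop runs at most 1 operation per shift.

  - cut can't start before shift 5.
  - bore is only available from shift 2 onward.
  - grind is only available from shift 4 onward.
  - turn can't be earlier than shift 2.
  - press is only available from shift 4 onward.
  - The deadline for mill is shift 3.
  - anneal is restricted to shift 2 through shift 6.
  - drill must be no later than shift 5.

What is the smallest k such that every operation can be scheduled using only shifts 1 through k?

9

With at most 1 per shift and 9 operations, at least 9 shifts are needed.
cut can't be placed before shift 5, so the schedule must run through at least shift 5.
9 works (last occupied shift: shift 9): for example drill=shift 3, cut=shift 5, mill=shift 1, turn=shift 8, anneal=shift 2, press=shift 4, grind=shift 6, bore=shift 7, finish=shift 9.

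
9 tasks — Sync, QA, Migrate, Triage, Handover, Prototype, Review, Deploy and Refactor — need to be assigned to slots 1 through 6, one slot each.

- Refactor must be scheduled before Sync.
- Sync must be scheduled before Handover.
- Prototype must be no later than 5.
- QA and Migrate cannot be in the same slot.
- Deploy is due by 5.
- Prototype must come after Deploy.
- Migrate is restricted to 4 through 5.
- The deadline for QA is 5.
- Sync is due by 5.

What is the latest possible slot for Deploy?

4

Deploy's own window allows nothing later than 5; downstream work caps Deploy at 4.
Deploy at 4 is achievable: Prototype -> 5, Triage -> 1, Handover -> 3, QA -> 1, Deploy -> 4, Migrate -> 4, Review -> 1, Refactor -> 1, Sync -> 2.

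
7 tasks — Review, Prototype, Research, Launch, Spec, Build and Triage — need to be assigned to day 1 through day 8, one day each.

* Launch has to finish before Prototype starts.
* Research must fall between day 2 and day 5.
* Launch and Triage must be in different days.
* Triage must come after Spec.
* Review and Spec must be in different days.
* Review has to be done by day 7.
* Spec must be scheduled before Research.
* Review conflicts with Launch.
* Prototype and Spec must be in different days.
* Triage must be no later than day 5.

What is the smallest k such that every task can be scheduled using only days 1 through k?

The precedence chain requires at least 2 distinct days.
2 works (last occupied day: day 2): for example Launch=day 1; Review=day 2; Research=day 2; Spec=day 1; Build=day 1; Prototype=day 2; Triage=day 2.

2 days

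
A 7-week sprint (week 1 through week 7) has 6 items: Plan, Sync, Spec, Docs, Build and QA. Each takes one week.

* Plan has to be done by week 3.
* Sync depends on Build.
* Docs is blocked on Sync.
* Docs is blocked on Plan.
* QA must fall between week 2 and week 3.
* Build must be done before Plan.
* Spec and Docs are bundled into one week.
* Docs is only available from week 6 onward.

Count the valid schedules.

Splitting on Plan: it can be week 2 (18), week 3 (32). Listing each branch's schedules as (Sync, Spec, Docs, Build, QA) by week number:
Plan=week 2: (2,6,6,1,2) (2,6,6,1,3) (2,7,7,1,2) (2,7,7,1,3) (3,6,6,1,2) (3,6,6,1,3) (3,7,7,1,2) (3,7,7,1,3) (4,6,6,1,2) (4,6,6,1,3) (4,7,7,1,2) (4,7,7,1,3) (5,6,6,1,2) (5,6,6,1,3) (5,7,7,1,2) (5,7,7,1,3) (6,7,7,1,2) (6,7,7,1,3) — 18.
Plan=week 3: (2,6,6,1,2) (2,6,6,1,3) (2,7,7,1,2) (2,7,7,1,3) (3,6,6,1,2) (3,6,6,1,3) (3,6,6,2,2) (3,6,6,2,3) (3,7,7,1,2) (3,7,7,1,3) (3,7,7,2,2) (3,7,7,2,3) (4,6,6,1,2) (4,6,6,1,3) (4,6,6,2,2) (4,6,6,2,3) (4,7,7,1,2) (4,7,7,1,3) (4,7,7,2,2) (4,7,7,2,3) (5,6,6,1,2) (5,6,6,1,3) (5,6,6,2,2) (5,6,6,2,3) (5,7,7,1,2) (5,7,7,1,3) (5,7,7,2,2) (5,7,7,2,3) (6,7,7,1,2) (6,7,7,1,3) (6,7,7,2,2) (6,7,7,2,3) — 32.
Summing: 18 + 32 = 50.

50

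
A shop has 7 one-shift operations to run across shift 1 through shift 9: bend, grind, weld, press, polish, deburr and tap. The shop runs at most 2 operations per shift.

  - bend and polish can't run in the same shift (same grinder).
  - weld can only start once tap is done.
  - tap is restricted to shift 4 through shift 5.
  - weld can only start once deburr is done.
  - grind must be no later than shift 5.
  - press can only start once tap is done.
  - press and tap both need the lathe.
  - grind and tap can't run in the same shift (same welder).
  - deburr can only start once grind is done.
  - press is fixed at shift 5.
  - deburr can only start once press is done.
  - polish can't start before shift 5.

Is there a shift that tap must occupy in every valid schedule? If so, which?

shift 4

tap's window is shift 4–shift 5.
press is fixed at shift 5, and tap can't share a shift with press.
So tap must be shift 4.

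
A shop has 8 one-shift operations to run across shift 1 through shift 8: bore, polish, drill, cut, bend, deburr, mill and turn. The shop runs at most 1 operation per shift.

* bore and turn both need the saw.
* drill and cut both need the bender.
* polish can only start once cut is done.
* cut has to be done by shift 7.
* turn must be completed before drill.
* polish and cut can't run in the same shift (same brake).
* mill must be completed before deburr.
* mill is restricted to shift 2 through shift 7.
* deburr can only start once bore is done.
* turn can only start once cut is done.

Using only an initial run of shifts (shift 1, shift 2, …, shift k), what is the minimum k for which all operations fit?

The precedence chain requires at least 3 distinct shifts.
With at most 1 per shift and 8 operations, at least 8 shifts are needed.
8 works (last occupied shift: shift 8): for example polish=shift 6; mill=shift 2; bore=shift 3; deburr=shift 4; drill=shift 7; turn=shift 5; cut=shift 1; bend=shift 8.

8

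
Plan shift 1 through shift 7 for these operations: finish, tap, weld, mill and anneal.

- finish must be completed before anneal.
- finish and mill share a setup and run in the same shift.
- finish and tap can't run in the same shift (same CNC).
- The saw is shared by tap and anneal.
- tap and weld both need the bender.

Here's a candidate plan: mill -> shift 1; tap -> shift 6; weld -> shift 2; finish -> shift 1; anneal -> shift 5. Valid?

The saw is shared by tap and anneal — holds.
finish and tap can't run in the same shift (same CNC) — holds.
finish must be completed before anneal — holds.
finish and mill share a setup and run in the same shift — holds.
tap and weld both need the bender — holds.

Yes, all constraints hold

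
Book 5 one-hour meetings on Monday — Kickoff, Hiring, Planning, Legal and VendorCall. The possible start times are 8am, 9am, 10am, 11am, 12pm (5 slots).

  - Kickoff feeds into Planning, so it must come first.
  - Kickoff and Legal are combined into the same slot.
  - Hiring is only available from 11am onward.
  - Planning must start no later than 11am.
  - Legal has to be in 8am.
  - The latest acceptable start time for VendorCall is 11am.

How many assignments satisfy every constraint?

24

Splitting on Hiring: it can be 11am (12), 12pm (12). Listing each branch's schedules as (Kickoff, Planning, Legal, VendorCall):
Hiring=11am: (8am,9am,8am,8am) (8am,9am,8am,9am) (8am,9am,8am,10am) (8am,9am,8am,11am) (8am,10am,8am,8am) (8am,10am,8am,9am) (8am,10am,8am,10am) (8am,10am,8am,11am) (8am,11am,8am,8am) (8am,11am,8am,9am) (8am,11am,8am,10am) (8am,11am,8am,11am) — 12.
Hiring=12pm: (8am,9am,8am,8am) (8am,9am,8am,9am) (8am,9am,8am,10am) (8am,9am,8am,11am) (8am,10am,8am,8am) (8am,10am,8am,9am) (8am,10am,8am,10am) (8am,10am,8am,11am) (8am,11am,8am,8am) (8am,11am,8am,9am) (8am,11am,8am,10am) (8am,11am,8am,11am) — 12.
Summing: 12 + 12 = 24.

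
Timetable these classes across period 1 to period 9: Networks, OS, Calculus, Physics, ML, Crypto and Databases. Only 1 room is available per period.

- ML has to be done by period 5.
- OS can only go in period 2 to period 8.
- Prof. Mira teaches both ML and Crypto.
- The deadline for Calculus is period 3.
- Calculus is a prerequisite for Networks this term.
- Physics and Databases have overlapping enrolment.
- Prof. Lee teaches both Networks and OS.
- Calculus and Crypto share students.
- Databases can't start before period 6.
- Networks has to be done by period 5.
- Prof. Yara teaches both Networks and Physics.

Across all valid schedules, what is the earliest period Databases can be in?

Databases is available from period 6.
Databases at period 6 is achievable: OS -> period 4; Crypto -> period 7; ML -> period 3; Physics -> period 5; Networks -> period 2; Calculus -> period 1; Databases -> period 6.

period 6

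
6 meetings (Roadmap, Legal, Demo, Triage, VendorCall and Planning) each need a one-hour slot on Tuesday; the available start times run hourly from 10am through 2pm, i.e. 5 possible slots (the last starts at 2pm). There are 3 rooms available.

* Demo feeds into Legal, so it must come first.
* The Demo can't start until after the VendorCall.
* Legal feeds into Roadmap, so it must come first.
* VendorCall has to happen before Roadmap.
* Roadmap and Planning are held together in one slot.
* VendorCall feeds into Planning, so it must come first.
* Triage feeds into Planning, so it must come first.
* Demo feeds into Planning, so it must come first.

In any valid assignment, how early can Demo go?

11am

Precedence pushes Demo to at least 11am; downstream work caps Demo at 12pm.
Demo at 11am is achievable: Planning -> 1pm, Triage -> 10am, Demo -> 11am, VendorCall -> 10am, Roadmap -> 1pm, Legal -> 12pm.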